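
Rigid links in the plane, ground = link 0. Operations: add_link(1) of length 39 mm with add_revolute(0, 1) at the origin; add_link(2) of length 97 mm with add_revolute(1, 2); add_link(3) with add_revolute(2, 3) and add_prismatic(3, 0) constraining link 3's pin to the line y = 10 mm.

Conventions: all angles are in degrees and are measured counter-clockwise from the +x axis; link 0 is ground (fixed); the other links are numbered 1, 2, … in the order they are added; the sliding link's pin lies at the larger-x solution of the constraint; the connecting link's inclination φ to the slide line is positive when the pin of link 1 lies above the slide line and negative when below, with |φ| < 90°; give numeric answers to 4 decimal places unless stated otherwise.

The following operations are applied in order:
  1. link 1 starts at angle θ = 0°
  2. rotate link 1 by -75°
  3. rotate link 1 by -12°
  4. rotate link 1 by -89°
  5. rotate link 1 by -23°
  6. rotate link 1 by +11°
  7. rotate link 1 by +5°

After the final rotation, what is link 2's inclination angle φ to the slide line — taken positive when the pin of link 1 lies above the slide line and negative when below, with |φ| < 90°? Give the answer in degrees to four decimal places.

geometry: r = 39 mm, L = 97 mm, e = 10 mm; θ starts at 0°
rotate link 1 by -75°: θ ← 0° -75° = -75°
rotate link 1 by -12°: θ ← -75° -12° = -87°
rotate link 1 by -89°: θ ← -87° -89° = -176°
rotate link 1 by -23°: θ ← -176° -23° = -199°
rotate link 1 by +11°: θ ← -199° +11° = -188°
rotate link 1 by +5°: θ ← -188° +5° = -183°
h = r sin θ − e = 2.041102 − 10 = -7.958898
sin φ = h / L = -7.958898 / 97 = -0.08205049
φ = arcsin(-0.08205049) = -4.706438°

-4.7064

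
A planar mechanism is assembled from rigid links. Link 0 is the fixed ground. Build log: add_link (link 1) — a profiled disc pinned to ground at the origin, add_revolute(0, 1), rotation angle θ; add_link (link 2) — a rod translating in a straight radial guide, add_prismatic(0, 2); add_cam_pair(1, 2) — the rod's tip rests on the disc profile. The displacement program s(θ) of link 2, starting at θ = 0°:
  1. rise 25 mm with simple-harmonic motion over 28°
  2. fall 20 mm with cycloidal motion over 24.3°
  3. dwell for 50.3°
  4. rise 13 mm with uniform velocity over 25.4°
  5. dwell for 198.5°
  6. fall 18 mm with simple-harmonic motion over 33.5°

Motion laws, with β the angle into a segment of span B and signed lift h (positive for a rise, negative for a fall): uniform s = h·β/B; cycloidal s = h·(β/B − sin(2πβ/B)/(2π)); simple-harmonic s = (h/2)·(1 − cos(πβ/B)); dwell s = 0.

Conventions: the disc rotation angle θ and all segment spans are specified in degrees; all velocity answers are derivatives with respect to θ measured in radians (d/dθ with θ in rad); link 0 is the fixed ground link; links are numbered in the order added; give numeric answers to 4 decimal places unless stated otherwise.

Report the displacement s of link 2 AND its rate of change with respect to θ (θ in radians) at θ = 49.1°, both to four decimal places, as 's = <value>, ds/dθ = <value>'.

seg 1 [0°–28°] simple-harmonic, h=25: full span → s += 25 → s = 25.0000
seg 2 [28°–52.3°] cycloidal, h=-20: θ=49.1° here. β=21.1, B=24.3. -20·(0.8683 − sin(2π·0.8683)/(2π)) = -19.7096 → s = 5.2904
velocity in seg [28°–52.3°] (cycloidal), θ in radians: β = 21.1° = 0.3683 rad, B = 24.3° = 0.4241 rad; ds/dθ = (h/B)(1 − cos(2πβ/B)) = ((-20)/0.4241)(1 − cos(2π·0.8683)) = -15.242054 mm/rad

s = 5.2904, ds/dθ = -15.2421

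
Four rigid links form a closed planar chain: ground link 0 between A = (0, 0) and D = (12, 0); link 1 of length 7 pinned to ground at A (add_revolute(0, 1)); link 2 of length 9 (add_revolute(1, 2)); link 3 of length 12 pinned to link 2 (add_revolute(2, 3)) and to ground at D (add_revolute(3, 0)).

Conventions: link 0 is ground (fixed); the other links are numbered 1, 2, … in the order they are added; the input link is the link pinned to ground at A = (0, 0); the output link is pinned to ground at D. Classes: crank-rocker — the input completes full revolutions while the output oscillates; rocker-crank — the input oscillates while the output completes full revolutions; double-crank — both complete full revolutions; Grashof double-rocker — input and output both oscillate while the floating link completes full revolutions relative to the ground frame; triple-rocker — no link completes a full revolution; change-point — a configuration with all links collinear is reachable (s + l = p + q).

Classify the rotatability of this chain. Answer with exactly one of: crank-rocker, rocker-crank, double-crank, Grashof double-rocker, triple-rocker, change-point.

lengths: ground=12, input=7, coupler=9, output=12
sorted: s=7 (shortest), l=12 (longest), p+q=21
s + l = 19 vs p + q = 21
s + l < p + q (Grashof) with shortest = input link → crank-rocker

crank-rocker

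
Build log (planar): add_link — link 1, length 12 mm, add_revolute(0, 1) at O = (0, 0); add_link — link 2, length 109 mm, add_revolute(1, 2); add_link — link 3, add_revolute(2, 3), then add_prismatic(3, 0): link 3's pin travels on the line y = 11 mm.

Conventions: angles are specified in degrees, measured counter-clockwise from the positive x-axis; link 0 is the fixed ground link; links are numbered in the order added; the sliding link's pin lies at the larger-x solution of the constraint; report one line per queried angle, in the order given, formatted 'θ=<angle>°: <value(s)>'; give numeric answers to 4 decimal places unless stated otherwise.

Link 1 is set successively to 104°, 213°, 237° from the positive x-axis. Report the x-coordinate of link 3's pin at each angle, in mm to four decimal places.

geometry: r = 12 mm, L = 109 mm, e = 11 mm
θ=104°: crank pin P = (r cos θ, r sin θ) = (-2.903063, 11.643549)
θ=104°: h = r sin θ − e = 11.643549 − 11 = 0.643549
θ=104°: x = r cos θ + √(L² − h²) = -2.903063 + 108.998100 = 106.095037
θ=213°: crank pin P = (r cos θ, r sin θ) = (-10.064047, -6.535668)
θ=213°: h = r sin θ − e = -6.535668 − 11 = -17.535668
θ=213°: x = r cos θ + √(L² − h²) = -10.064047 + 107.580204 = 97.516157
θ=237°: crank pin P = (r cos θ, r sin θ) = (-6.535668, -10.064047)
θ=237°: h = r sin θ − e = -10.064047 − 11 = -21.064047
θ=237°: x = r cos θ + √(L² − h²) = -6.535668 + 106.945341 = 100.409672

θ=104°: 106.0950
θ=213°: 97.5162
θ=237°: 100.4097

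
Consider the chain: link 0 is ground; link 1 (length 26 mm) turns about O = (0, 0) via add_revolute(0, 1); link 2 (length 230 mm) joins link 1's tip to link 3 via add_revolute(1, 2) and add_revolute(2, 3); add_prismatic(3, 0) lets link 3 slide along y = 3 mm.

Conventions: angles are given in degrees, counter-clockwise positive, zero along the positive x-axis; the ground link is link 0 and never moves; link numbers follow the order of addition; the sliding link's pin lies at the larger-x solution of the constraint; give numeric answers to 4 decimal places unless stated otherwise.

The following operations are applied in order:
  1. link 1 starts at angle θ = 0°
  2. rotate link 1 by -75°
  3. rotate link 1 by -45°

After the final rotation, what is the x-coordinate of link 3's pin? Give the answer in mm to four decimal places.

geometry: r = 26 mm, L = 230 mm, e = 3 mm; θ starts at 0°
rotate link 1 by -75°: θ ← 0° -75° = -75°
rotate link 1 by -45°: θ ← -75° -45° = -120°
crank pin P = (r cos θ, r sin θ) = (-13.000000, -22.516660)
h = r sin θ − e = -22.516660 − 3 = -25.516660
x = r cos θ + √(L² − h²) = -13.000000 + 228.580183 = 215.580183

215.5802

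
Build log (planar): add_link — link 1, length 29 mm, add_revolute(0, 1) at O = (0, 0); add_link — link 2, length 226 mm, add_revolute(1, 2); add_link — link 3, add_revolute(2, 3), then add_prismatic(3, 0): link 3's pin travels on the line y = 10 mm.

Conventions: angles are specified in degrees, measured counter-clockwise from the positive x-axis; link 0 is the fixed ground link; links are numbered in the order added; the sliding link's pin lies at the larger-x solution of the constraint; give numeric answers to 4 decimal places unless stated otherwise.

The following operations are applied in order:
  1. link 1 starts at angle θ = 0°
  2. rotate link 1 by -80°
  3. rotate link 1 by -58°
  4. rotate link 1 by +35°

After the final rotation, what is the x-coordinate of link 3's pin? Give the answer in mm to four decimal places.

geometry: r = 29 mm, L = 226 mm, e = 10 mm; θ starts at 0°
rotate link 1 by -80°: θ ← 0° -80° = -80°
rotate link 1 by -58°: θ ← -80° -58° = -138°
rotate link 1 by +35°: θ ← -138° +35° = -103°
crank pin P = (r cos θ, r sin θ) = (-6.523581, -28.256732)
h = r sin θ − e = -28.256732 − 10 = -38.256732
x = r cos θ + √(L² − h²) = -6.523581 + 222.738462 = 216.214881

216.2149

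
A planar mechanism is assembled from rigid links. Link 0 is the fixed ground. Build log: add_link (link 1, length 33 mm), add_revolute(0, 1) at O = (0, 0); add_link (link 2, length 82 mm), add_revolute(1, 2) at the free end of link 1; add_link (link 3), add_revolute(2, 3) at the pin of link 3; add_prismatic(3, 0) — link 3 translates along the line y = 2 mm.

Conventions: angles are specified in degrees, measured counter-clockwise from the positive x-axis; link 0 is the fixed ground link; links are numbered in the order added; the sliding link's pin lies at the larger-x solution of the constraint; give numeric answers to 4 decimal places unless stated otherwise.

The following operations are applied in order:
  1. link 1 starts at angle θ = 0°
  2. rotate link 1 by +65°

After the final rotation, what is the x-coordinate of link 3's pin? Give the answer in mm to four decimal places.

geometry: r = 33 mm, L = 82 mm, e = 2 mm; θ starts at 0°
rotate link 1 by +65°: θ ← 0° +65° = 65°
crank pin P = (r cos θ, r sin θ) = (13.946403, 29.908157)
h = r sin θ − e = 29.908157 − 2 = 27.908157
x = r cos θ + √(L² − h²) = 13.946403 + 77.104700 = 91.051103

91.0511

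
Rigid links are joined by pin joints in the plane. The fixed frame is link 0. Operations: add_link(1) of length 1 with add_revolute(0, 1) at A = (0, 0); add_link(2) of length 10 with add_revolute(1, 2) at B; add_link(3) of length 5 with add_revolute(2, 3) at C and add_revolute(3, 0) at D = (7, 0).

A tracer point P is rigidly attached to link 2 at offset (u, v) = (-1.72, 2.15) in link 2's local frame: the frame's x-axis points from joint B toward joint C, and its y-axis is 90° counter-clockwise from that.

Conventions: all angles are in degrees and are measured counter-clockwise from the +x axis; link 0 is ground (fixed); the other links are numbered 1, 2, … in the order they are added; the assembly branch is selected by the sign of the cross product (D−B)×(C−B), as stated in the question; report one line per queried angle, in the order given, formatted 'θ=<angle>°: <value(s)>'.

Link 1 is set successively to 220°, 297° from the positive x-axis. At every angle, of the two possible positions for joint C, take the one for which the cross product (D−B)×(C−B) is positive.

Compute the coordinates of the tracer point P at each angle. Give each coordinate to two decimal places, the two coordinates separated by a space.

A=(0,0), D=(7.00,0)
θ=220°: B = A + 1.00·(cos220°, sin220°) = (-0.7660, -0.6428)
θ=220°: |BD| = 7.7926
θ=220°: circle(B,10.00) ∩ circle(D,5.00): a=8.7086, h=4.9154
θ=220°:   candidates: C₊=(7.5074,4.9742) cross=38.304; C₋=(8.3183,-4.8231) cross=-38.304
θ=220°:   branch + wants cross > 0 → take C=(7.5074,4.9742) (cross=38.304)
θ=220°: ex = (C−B)/|BC| = (0.8273,0.5617); ey = (-0.5617,0.8273)
θ=220°: P = B + -1.72·ex + 2.15·ey = (-3.3967,0.1699)
θ=297°: B = A + 1.00·(cos297°, sin297°) = (0.4540, -0.8910)
θ=297°: |BD| = 6.6064
θ=297°: circle(B,10.00) ∩ circle(D,5.00): a=8.9795, h=4.4009
θ=297°:   candidates: C₊=(8.7579,4.6808) cross=29.074; C₋=(9.9450,-4.0406) cross=-29.074
θ=297°:   branch + wants cross > 0 → take C=(8.7579,4.6808) (cross=29.074)
θ=297°: ex = (C−B)/|BC| = (0.8304,0.5572); ey = (-0.5572,0.8304)
θ=297°: P = B + -1.72·ex + 2.15·ey = (-2.1722,-0.0640)

θ=220°: -3.40 0.17
θ=297°: -2.17 -0.06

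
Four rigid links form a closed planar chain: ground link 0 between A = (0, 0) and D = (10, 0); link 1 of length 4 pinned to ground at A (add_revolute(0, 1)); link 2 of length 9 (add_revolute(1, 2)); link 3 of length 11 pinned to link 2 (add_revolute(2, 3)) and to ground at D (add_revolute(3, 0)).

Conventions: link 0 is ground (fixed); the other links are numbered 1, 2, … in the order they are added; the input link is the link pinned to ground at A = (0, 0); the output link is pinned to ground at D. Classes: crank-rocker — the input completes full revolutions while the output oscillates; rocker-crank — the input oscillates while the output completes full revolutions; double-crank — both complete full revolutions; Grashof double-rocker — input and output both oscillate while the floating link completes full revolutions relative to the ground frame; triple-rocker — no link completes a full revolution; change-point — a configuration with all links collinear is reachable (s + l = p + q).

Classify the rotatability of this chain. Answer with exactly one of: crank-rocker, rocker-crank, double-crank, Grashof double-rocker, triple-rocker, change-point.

lengths: ground=10, input=4, coupler=9, output=11
sorted: s=4 (shortest), l=11 (longest), p+q=19
s + l = 15 vs p + q = 19
s + l < p + q (Grashof) with shortest = input link → crank-rocker

crank-rocker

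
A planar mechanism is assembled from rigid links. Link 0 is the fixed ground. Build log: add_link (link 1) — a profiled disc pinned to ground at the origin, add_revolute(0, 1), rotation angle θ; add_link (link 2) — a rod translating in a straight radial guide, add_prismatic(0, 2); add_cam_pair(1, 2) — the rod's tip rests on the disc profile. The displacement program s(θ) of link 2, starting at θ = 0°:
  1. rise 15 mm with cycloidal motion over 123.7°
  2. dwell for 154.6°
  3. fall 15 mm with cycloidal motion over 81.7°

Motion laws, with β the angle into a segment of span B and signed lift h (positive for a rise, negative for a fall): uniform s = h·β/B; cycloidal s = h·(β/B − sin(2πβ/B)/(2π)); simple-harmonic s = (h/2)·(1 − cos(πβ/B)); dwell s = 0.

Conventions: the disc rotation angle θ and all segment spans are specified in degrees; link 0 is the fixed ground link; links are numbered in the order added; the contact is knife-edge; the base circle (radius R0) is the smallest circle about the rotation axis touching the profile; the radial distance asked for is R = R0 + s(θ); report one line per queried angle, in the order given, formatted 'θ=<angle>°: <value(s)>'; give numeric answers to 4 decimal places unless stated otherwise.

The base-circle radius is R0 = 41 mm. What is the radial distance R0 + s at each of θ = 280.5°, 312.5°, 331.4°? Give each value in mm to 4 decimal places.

seg 1 [0°–123.7°] cycloidal, h=15: full span → s += 15 → s = 15.0000
seg 2 [123.7°–278.3°] dwell: s stays 15.0000
seg 3 [278.3°–360°] cycloidal, h=-15: θ=280.5° here. β=2.2, B=81.7. -15·(0.0269 − sin(2π·0.0269)/(2π)) = -0.0019 → s = 14.9981
seg 3 [278.3°–360°] cycloidal, h=-15: θ=312.5° here. β=34.2, B=81.7. -15·(0.4186 − sin(2π·0.4186)/(2π)) = -5.1107 → s = 9.8893
seg 3 [278.3°–360°] cycloidal, h=-15: θ=331.4° here. β=53.1, B=81.7. -15·(0.6499 − sin(2π·0.6499)/(2π)) = -11.6799 → s = 3.3201
θ=280.5°: R = R0 + s = 41 + 14.9981 = 55.9981
θ=312.5°: R = R0 + s = 41 + 9.8893 = 50.8893
θ=331.4°: R = R0 + s = 41 + 3.3201 = 44.3201

θ=280.5°: 55.9981
θ=312.5°: 50.8893
θ=331.4°: 44.3201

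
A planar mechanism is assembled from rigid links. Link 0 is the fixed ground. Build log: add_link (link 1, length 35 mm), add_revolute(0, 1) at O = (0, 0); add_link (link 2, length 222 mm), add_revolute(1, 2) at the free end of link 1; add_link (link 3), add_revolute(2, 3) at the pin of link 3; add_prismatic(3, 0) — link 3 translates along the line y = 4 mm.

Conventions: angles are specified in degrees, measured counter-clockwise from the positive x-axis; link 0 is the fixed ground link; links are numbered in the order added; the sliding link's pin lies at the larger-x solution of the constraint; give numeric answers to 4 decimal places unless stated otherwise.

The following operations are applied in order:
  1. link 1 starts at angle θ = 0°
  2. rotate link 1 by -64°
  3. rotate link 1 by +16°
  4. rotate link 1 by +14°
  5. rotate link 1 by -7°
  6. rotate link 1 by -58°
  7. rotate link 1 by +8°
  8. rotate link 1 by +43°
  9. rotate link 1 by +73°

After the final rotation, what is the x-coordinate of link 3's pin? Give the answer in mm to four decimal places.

geometry: r = 35 mm, L = 222 mm, e = 4 mm; θ starts at 0°
rotate link 1 by -64°: θ ← 0° -64° = -64°
rotate link 1 by +16°: θ ← -64° +16° = -48°
rotate link 1 by +14°: θ ← -48° +14° = -34°
rotate link 1 by -7°: θ ← -34° -7° = -41°
rotate link 1 by -58°: θ ← -41° -58° = -99°
rotate link 1 by +8°: θ ← -99° +8° = -91°
rotate link 1 by +43°: θ ← -91° +43° = -48°
rotate link 1 by +73°: θ ← -48° +73° = 25°
crank pin P = (r cos θ, r sin θ) = (31.720773, 14.791639)
h = r sin θ − e = 14.791639 − 4 = 10.791639
x = r cos θ + √(L² − h²) = 31.720773 + 221.737549 = 253.458321

253.4583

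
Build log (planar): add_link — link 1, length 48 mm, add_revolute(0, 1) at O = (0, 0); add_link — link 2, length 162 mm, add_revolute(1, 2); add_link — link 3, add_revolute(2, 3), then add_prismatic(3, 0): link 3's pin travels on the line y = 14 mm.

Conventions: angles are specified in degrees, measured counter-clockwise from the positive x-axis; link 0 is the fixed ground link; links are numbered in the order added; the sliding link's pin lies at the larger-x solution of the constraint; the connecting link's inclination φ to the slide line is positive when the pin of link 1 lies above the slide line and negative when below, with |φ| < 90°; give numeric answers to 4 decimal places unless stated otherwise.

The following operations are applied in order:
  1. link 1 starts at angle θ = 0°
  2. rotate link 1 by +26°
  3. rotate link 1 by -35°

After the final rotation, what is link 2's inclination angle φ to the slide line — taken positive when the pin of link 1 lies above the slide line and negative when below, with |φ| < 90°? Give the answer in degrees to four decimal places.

geometry: r = 48 mm, L = 162 mm, e = 14 mm; θ starts at 0°
rotate link 1 by +26°: θ ← 0° +26° = 26°
rotate link 1 by -35°: θ ← 26° -35° = -9°
h = r sin θ − e = -7.508854 − 14 = -21.508854
sin φ = h / L = -21.508854 / 162 = -0.13277071
φ = arcsin(-0.13277071) = -7.629730°

-7.6297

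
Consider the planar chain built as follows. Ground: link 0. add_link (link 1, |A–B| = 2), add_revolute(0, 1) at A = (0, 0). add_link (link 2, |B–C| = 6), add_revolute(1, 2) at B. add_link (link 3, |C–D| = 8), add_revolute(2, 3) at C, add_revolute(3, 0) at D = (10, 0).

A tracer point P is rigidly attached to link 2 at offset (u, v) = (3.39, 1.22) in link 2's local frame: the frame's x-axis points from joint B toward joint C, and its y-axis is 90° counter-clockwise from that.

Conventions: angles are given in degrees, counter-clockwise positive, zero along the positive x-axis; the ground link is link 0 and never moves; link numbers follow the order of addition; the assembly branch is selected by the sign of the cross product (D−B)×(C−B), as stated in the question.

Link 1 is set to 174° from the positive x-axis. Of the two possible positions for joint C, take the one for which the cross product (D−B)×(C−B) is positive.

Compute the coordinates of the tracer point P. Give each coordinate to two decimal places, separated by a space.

A=(0,0), D=(10.00,0)
B = A + 2.00·(cos174°, sin174°) = (-1.9890, 0.2091)
|BD| = 11.9909
circle(B,6.00) ∩ circle(D,8.00): a=4.8279, h=3.5625
  candidates: C₊=(2.9002,3.6869) cross=42.718; C₋=(2.7760,-3.4371) cross=-42.718
  branch + wants cross > 0 → take C=(2.9002,3.6869) (cross=42.718)
ex = (C−B)/|BC| = (0.8149,0.5796); ey = (-0.5796,0.8149)
P = B + 3.39·ex + 1.22·ey = (0.0662,3.1682)

0.07 3.17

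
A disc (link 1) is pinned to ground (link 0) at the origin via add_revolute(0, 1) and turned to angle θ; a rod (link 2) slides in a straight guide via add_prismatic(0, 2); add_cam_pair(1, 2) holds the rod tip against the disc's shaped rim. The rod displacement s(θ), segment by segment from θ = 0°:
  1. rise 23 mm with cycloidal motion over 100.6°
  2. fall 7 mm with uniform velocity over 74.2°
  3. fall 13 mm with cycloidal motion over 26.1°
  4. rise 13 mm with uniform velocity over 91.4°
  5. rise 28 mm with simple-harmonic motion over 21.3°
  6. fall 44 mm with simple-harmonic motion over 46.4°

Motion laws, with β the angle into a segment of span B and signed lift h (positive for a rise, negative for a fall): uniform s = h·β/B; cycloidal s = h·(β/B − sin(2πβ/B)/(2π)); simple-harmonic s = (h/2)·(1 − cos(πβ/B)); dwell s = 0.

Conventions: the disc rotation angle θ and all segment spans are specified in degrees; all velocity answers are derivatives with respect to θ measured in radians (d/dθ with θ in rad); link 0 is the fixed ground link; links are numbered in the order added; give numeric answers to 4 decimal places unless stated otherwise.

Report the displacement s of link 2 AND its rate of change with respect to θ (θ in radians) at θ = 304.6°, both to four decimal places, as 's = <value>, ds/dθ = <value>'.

segment 1 (0° to 100.6°, cycloidal, h = 23) is passed completely: s = 0.0000 + (23) = 23.0000
segment 2 (100.6° to 174.8°, uniform, h = -7) is passed completely: s = 23.0000 + (-7) = 16.0000
segment 3 (174.8° to 200.9°, cycloidal, h = -13) is passed completely: s = 16.0000 + (-13) = 3.0000
segment 4 (200.9° to 292.3°, uniform, h = 13) is passed completely: s = 3.0000 + (13) = 16.0000
θ = 304.6° falls in segment 5 (292.3° to 313.6°, simple-harmonic, h = 28): β = 304.6 − 292.3 = 12.3°, B = 21.3°; Δs = 28/2·(1 − cos(π·0.5775)) = 17.3735; s = 16.0000 + 17.3735 = 33.3735
velocity in seg [292.3°–313.6°] (simple-harmonic), θ in radians: β = 12.3° = 0.2147 rad, B = 21.3° = 0.3718 rad; ds/dθ = (πh/(2B)) sin(πβ/B) = (π·28/(2·0.3718)) sin(π·0.5775) = 114.823639 mm/rad

s = 33.3735, ds/dθ = 114.8236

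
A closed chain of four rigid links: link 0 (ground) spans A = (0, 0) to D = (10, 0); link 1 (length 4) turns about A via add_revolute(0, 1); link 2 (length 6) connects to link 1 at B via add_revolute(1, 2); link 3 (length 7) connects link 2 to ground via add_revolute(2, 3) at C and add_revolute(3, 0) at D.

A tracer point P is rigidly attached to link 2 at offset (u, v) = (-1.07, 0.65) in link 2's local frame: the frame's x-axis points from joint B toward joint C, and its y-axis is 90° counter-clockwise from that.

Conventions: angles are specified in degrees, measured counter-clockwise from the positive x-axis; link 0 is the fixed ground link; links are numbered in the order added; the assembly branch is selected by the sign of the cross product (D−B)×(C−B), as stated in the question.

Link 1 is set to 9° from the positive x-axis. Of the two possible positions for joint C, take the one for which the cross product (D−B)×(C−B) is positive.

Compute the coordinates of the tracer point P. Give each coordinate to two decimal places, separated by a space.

A=(0,0), D=(10.00,0)
B = A + 4.00·(cos9°, sin9°) = (3.9508, 0.6257)
|BD| = 6.0815
circle(B,6.00) ∩ circle(D,7.00): a=1.9720, h=5.6667
  candidates: C₊=(6.4953,6.0595) cross=34.462; C₋=(5.3292,-5.2138) cross=-34.462
  branch + wants cross > 0 → take C=(6.4953,6.0595) (cross=34.462)
ex = (C−B)/|BC| = (0.4241,0.9056); ey = (-0.9056,0.4241)
P = B + -1.07·ex + 0.65·ey = (2.9083,-0.0676)

2.91 -0.07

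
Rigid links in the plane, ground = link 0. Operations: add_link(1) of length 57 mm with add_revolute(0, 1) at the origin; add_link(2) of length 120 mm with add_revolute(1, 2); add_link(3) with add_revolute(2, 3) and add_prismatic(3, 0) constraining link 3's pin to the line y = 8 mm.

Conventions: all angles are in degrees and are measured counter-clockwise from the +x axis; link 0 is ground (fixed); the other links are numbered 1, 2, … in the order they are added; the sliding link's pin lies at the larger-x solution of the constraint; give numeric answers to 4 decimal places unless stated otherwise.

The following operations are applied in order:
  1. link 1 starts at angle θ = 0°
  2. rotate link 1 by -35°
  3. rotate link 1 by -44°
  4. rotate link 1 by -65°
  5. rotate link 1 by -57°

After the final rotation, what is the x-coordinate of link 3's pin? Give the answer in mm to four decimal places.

geometry: r = 57 mm, L = 120 mm, e = 8 mm; θ starts at 0°
rotate link 1 by -35°: θ ← 0° -35° = -35°
rotate link 1 by -44°: θ ← -35° -44° = -79°
rotate link 1 by -65°: θ ← -79° -65° = -144°
rotate link 1 by -57°: θ ← -144° -57° = -201°
crank pin P = (r cos θ, r sin θ) = (-53.214084, 20.426973)
h = r sin θ − e = 20.426973 − 8 = 12.426973
x = r cos θ + √(L² − h²) = -53.214084 + 119.354809 = 66.140724

66.1407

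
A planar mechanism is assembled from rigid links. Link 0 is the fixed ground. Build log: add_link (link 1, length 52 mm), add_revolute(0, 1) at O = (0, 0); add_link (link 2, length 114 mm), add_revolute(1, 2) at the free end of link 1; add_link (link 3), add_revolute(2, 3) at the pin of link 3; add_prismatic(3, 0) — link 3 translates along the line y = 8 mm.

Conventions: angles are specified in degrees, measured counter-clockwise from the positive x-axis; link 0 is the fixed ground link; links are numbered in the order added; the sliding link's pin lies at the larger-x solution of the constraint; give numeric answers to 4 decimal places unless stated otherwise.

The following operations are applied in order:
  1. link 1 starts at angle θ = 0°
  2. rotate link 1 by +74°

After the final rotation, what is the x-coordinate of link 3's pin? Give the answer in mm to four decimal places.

geometry: r = 52 mm, L = 114 mm, e = 8 mm; θ starts at 0°
rotate link 1 by +74°: θ ← 0° +74° = 74°
crank pin P = (r cos θ, r sin θ) = (14.333143, 49.985608)
h = r sin θ − e = 49.985608 − 8 = 41.985608
x = r cos θ + √(L² − h²) = 14.333143 + 105.986833 = 120.319975

120.3200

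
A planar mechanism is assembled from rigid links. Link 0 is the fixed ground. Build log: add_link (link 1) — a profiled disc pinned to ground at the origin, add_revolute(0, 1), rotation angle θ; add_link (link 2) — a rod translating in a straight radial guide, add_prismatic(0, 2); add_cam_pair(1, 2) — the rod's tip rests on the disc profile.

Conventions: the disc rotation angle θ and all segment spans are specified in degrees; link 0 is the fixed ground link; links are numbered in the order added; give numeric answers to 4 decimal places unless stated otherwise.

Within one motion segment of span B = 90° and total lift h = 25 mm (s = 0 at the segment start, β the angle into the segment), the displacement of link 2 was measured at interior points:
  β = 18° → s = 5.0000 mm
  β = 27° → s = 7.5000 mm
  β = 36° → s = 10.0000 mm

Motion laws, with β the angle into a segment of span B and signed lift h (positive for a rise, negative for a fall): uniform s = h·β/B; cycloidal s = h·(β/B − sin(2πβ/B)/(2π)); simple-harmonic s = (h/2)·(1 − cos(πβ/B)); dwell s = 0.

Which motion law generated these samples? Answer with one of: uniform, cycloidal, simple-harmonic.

candidates at β/B = r: uniform s = h·r (linear in β); cycloidal s = h·(r − sin(2πr)/(2π)); simple-harmonic s = (h/2)(1 − cos(πr))
β=18°: printed 5.0000 | uniform 5.0000, cycloidal 1.2159, simple-harmonic 2.3873
β=27°: printed 7.5000 | uniform 7.5000, cycloidal 3.7159, simple-harmonic 5.1527
β=36°: printed 10.0000 | uniform 10.0000, cycloidal 7.6613, simple-harmonic 8.6373
only one law matches every sample → uniform

uniform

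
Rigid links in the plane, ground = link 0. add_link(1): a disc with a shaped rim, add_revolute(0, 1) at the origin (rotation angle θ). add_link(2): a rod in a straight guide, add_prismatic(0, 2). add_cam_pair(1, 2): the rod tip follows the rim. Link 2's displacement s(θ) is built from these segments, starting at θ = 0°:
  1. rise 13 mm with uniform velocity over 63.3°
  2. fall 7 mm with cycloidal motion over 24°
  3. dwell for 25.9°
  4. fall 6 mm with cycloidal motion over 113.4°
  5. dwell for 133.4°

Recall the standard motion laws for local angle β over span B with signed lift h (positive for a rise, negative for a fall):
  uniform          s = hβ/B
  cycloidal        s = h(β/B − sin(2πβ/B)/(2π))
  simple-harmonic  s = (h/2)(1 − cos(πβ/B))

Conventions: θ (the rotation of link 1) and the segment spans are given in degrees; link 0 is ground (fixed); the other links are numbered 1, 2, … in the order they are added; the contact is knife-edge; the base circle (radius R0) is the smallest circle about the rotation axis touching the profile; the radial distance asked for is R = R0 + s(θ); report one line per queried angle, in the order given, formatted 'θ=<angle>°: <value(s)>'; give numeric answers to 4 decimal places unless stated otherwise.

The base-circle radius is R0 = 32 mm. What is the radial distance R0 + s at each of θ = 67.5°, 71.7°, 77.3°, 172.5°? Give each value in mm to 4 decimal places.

segment 1 (0° to 63.3°, uniform, h = 13) is passed completely: s = 0.0000 + (13) = 13.0000
θ = 67.5° falls in segment 2 (63.3° to 87.3°, cycloidal, h = -7): β = 67.5 − 63.3 = 4.2°, B = 24°; Δs = -7·(0.1750 − sin(2π·0.1750)/(2π)) = -0.2323; s = 13.0000 − 0.2323 = 12.7677
θ = 71.7° falls in segment 2 (63.3° to 87.3°, cycloidal, h = -7): β = 71.7 − 63.3 = 8.4°, B = 24°; Δs = -7·(0.3500 − sin(2π·0.3500)/(2π)) = -1.5487; s = 13.0000 − 1.5487 = 11.4513
θ = 77.3° falls in segment 2 (63.3° to 87.3°, cycloidal, h = -7): β = 77.3 − 63.3 = 14°, B = 24°; Δs = -7·(0.5833 − sin(2π·0.5833)/(2π)) = -4.6404; s = 13.0000 − 4.6404 = 8.3596
segment 2 (63.3° to 87.3°, cycloidal, h = -7) is passed completely: s = 13.0000 + (-7) = 6.0000
segment 3 (87.3° to 113.2°, dwell): s unchanged at 6.0000
θ = 172.5° falls in segment 4 (113.2° to 226.6°, cycloidal, h = -6): β = 172.5 − 113.2 = 59.3°, B = 113.4°; Δs = -6·(0.5229 − sin(2π·0.5229)/(2π)) = -3.2747; s = 6.0000 − 3.2747 = 2.7253
θ=67.5°: R = R0 + s = 32 + 12.7677 = 44.7677
θ=71.7°: R = R0 + s = 32 + 11.4513 = 43.4513
θ=77.3°: R = R0 + s = 32 + 8.3596 = 40.3596
θ=172.5°: R = R0 + s = 32 + 2.7253 = 34.7253

θ=67.5°: 44.7677
θ=71.7°: 43.4513
θ=77.3°: 40.3596
θ=172.5°: 34.7253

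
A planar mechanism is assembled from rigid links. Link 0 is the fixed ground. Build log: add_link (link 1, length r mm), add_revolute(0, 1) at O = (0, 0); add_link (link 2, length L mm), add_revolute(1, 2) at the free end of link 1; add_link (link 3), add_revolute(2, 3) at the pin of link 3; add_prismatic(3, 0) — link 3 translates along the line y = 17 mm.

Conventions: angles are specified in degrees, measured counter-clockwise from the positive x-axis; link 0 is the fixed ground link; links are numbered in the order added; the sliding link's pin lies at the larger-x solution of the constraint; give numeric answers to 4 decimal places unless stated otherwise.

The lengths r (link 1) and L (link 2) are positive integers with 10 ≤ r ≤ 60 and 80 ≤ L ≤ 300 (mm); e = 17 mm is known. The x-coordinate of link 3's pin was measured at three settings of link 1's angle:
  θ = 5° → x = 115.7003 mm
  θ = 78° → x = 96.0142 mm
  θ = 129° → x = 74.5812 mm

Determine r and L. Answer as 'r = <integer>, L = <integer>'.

constraint per measurement: (x − r cos θ)² + (r sin θ − e)² = L²
subtracting the θ₁ and θ₂ equations cancels the r² and L² terms:
r = (x₁² − x₂²) / (2[(x₁cos θ₁ + e sin θ₁) − (x₂cos θ₂ + e sin θ₂)]) = 26.0000 → r = 26
L² = (x₁ − r cos θ₁)² + (r sin θ₁ − e)² = 8280.9924 → L = 91.0000 → L = 91
check at θ₃=129°: x = 74.5812 (printed 74.5812) ✓

r = 26, L = 91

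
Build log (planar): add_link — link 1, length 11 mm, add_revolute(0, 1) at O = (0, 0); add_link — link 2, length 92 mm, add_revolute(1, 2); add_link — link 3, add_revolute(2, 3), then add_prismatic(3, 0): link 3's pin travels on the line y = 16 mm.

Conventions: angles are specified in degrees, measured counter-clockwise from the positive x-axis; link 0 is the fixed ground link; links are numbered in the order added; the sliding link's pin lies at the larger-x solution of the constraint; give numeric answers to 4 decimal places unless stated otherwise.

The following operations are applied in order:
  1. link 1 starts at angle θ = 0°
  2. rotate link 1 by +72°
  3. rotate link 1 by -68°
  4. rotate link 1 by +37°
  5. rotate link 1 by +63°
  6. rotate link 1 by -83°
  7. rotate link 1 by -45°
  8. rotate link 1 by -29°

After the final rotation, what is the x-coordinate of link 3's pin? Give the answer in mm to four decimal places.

geometry: r = 11 mm, L = 92 mm, e = 16 mm; θ starts at 0°
rotate link 1 by +72°: θ ← 0° +72° = 72°
rotate link 1 by -68°: θ ← 72° -68° = 4°
rotate link 1 by +37°: θ ← 4° +37° = 41°
rotate link 1 by +63°: θ ← 41° +63° = 104°
rotate link 1 by -83°: θ ← 104° -83° = 21°
rotate link 1 by -45°: θ ← 21° -45° = -24°
rotate link 1 by -29°: θ ← -24° -29° = -53°
crank pin P = (r cos θ, r sin θ) = (6.619965, -8.784991)
h = r sin θ − e = -8.784991 − 16 = -24.784991
x = r cos θ + √(L² − h²) = 6.619965 + 88.598557 = 95.218522

95.2185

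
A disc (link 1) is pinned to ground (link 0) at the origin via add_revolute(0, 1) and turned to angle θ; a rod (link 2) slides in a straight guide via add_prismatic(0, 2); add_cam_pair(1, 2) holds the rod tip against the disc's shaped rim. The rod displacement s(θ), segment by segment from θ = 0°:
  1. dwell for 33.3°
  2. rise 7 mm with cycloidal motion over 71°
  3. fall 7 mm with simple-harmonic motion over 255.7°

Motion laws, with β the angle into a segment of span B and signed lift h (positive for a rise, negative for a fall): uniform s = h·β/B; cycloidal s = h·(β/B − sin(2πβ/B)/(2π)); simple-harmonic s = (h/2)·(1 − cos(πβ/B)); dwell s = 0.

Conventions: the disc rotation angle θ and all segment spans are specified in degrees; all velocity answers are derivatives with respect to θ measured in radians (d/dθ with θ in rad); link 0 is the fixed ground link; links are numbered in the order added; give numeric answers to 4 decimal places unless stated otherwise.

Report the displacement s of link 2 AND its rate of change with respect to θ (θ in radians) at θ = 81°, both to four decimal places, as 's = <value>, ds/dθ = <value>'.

segment 1 (0° to 33.3°, dwell): s unchanged at 0.0000
θ = 81° falls in segment 2 (33.3° to 104.3°, cycloidal, h = 7): β = 81 − 33.3 = 47.7°, B = 71°; Δs = 7·(0.6718 − sin(2π·0.6718)/(2π)) = 5.6852; s = 0.0000 + 5.6852 = 5.6852
velocity in seg [33.3°–104.3°] (cycloidal), θ in radians: β = 47.7° = 0.8325 rad, B = 71° = 1.2392 rad; ds/dθ = (h/B)(1 − cos(2πβ/B)) = (7/1.2392)(1 − cos(2π·0.6718)) = 8.313121 mm/rad

s = 5.6852, ds/dθ = 8.3131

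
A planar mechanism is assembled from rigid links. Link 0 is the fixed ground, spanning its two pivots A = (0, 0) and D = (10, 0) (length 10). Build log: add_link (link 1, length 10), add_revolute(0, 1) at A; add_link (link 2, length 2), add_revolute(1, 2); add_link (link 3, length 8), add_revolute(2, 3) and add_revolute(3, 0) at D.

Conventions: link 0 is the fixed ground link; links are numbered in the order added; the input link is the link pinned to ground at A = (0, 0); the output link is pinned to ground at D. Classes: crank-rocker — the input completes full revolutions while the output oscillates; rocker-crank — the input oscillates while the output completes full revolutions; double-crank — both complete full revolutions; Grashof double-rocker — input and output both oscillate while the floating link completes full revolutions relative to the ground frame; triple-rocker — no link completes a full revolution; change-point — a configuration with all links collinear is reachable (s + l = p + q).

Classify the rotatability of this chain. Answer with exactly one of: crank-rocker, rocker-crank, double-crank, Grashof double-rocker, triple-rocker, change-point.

lengths: ground=10, input=10, coupler=2, output=8
sorted: s=2 (shortest), l=10 (longest), p+q=18
s + l = 12 vs p + q = 18
s + l < p + q (Grashof) with shortest = coupler link → Grashof double-rocker

Grashof double-rocker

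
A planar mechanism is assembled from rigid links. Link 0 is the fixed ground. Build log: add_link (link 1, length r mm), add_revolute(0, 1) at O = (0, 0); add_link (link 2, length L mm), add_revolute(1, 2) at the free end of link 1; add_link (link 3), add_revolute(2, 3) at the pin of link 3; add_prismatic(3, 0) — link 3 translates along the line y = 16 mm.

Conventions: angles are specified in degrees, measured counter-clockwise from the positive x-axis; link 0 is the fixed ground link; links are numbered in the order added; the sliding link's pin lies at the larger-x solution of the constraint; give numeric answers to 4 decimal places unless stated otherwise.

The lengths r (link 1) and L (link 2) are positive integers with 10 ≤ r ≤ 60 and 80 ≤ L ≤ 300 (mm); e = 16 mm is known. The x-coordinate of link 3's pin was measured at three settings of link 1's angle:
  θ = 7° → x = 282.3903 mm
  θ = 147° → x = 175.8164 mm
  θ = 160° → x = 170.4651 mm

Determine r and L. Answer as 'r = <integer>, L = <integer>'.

constraint per measurement: (x − r cos θ)² + (r sin θ − e)² = L²
subtracting the θ₁ and θ₂ equations cancels the r² and L² terms:
r = (x₁² − x₂²) / (2[(x₁cos θ₁ + e sin θ₁) − (x₂cos θ₂ + e sin θ₂)]) = 58.0000 → r = 58
L² = (x₁ − r cos θ₁)² + (r sin θ₁ − e)² = 50624.9850 → L = 225.0000 → L = 225
check at θ₃=160°: x = 170.4651 (printed 170.4651) ✓

r = 58, L = 225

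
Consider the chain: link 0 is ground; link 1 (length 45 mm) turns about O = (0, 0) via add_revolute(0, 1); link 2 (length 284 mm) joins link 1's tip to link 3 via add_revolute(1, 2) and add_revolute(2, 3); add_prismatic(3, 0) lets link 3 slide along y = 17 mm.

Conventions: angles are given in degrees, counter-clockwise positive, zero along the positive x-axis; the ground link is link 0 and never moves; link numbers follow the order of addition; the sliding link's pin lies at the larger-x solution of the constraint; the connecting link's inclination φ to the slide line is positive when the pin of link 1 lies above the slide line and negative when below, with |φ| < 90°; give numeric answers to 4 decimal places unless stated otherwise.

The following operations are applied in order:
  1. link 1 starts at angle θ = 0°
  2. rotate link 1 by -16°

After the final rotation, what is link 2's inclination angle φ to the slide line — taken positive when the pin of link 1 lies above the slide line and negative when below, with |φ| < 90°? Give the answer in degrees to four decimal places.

geometry: r = 45 mm, L = 284 mm, e = 17 mm; θ starts at 0°
rotate link 1 by -16°: θ ← 0° -16° = -16°
h = r sin θ − e = -12.403681 − 17 = -29.403681
sin φ = h / L = -29.403681 / 284 = -0.10353409
φ = arcsin(-0.10353409) = -5.942716°

-5.9427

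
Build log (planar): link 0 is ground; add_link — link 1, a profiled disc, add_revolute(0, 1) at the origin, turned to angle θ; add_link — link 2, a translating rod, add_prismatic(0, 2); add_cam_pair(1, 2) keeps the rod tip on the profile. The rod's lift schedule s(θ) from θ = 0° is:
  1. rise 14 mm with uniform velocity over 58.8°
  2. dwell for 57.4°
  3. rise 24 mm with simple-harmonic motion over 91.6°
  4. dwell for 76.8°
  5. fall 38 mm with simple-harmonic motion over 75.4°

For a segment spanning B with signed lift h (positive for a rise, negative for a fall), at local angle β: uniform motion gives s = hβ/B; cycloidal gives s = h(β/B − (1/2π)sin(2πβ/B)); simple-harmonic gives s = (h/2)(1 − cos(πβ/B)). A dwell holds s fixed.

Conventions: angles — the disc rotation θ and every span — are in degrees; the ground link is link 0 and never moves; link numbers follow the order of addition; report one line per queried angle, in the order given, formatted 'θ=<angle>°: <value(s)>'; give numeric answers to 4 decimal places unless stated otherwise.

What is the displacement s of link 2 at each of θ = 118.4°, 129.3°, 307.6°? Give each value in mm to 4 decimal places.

seg 1 [0°–58.8°] uniform, h=14: full span → s += 14 → s = 14.0000
seg 2 [58.8°–116.2°] dwell: s stays 14.0000
seg 3 [116.2°–207.8°] simple-harmonic, h=24: θ=118.4° here. β=2.2, B=91.6. 24/2·(1 − cos(π·0.0240)) = 0.0341 → s = 14.0341
seg 3 [116.2°–207.8°] simple-harmonic, h=24: θ=129.3° here. β=13.1, B=91.6. 24/2·(1 − cos(π·0.1430)) = 1.1909 → s = 15.1909
seg 3 [116.2°–207.8°] simple-harmonic, h=24: full span → s += 24 → s = 38.0000
seg 4 [207.8°–284.6°] dwell: s stays 38.0000
seg 5 [284.6°–360°] simple-harmonic, h=-38: θ=307.6° here. β=23, B=75.4. -38/2·(1 − cos(π·0.3050)) = -8.0768 → s = 29.9232

θ=118.4°: 14.0341
θ=129.3°: 15.1909
θ=307.6°: 29.9232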